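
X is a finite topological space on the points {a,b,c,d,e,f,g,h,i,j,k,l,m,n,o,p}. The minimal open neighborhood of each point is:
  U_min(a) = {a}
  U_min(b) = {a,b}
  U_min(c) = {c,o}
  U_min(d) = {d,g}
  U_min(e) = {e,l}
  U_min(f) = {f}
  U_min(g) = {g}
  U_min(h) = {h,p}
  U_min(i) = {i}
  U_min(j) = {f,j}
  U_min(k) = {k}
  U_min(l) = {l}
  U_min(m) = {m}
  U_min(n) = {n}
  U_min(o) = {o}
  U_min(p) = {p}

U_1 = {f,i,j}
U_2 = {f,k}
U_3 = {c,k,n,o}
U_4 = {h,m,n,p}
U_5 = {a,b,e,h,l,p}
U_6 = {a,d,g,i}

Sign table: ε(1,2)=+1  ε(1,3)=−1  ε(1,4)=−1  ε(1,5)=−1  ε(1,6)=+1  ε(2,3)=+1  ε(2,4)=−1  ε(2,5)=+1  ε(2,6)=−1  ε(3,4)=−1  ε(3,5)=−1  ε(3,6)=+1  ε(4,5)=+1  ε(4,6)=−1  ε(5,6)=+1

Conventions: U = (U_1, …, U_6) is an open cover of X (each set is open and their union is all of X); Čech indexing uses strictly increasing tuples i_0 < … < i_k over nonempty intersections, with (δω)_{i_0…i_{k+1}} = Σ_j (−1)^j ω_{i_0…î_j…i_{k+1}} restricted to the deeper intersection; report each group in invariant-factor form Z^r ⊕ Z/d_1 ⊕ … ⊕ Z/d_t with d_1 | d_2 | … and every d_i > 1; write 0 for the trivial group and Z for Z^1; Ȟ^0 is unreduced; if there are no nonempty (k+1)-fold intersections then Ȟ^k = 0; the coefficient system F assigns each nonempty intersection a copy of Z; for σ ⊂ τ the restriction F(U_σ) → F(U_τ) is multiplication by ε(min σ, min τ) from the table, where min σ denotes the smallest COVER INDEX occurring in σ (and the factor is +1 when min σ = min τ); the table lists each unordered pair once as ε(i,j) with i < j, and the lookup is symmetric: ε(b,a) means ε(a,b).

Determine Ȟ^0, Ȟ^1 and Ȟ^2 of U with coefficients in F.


Ȟ^0 = 0, Ȟ^1 = Z/2 and Ȟ^2 = 0

nerve of the cover:
  U12={f} U16={i} U23={k} U34={n} U45={h,p} U56={a}
C dims 6,6; δ0: rk 6, SNF 1^5·2
Ȟ^0 = (6 − 6) − 0 = 0, so Ȟ^0 ≅ 0
Ȟ^1 = (6 − 0) − 6 = 0 plus torsion [2], so Ȟ^1 ≅ Z/2
Ȟ^2 = (0 − 0) − 0 = 0, so Ȟ^2 ≅ 0


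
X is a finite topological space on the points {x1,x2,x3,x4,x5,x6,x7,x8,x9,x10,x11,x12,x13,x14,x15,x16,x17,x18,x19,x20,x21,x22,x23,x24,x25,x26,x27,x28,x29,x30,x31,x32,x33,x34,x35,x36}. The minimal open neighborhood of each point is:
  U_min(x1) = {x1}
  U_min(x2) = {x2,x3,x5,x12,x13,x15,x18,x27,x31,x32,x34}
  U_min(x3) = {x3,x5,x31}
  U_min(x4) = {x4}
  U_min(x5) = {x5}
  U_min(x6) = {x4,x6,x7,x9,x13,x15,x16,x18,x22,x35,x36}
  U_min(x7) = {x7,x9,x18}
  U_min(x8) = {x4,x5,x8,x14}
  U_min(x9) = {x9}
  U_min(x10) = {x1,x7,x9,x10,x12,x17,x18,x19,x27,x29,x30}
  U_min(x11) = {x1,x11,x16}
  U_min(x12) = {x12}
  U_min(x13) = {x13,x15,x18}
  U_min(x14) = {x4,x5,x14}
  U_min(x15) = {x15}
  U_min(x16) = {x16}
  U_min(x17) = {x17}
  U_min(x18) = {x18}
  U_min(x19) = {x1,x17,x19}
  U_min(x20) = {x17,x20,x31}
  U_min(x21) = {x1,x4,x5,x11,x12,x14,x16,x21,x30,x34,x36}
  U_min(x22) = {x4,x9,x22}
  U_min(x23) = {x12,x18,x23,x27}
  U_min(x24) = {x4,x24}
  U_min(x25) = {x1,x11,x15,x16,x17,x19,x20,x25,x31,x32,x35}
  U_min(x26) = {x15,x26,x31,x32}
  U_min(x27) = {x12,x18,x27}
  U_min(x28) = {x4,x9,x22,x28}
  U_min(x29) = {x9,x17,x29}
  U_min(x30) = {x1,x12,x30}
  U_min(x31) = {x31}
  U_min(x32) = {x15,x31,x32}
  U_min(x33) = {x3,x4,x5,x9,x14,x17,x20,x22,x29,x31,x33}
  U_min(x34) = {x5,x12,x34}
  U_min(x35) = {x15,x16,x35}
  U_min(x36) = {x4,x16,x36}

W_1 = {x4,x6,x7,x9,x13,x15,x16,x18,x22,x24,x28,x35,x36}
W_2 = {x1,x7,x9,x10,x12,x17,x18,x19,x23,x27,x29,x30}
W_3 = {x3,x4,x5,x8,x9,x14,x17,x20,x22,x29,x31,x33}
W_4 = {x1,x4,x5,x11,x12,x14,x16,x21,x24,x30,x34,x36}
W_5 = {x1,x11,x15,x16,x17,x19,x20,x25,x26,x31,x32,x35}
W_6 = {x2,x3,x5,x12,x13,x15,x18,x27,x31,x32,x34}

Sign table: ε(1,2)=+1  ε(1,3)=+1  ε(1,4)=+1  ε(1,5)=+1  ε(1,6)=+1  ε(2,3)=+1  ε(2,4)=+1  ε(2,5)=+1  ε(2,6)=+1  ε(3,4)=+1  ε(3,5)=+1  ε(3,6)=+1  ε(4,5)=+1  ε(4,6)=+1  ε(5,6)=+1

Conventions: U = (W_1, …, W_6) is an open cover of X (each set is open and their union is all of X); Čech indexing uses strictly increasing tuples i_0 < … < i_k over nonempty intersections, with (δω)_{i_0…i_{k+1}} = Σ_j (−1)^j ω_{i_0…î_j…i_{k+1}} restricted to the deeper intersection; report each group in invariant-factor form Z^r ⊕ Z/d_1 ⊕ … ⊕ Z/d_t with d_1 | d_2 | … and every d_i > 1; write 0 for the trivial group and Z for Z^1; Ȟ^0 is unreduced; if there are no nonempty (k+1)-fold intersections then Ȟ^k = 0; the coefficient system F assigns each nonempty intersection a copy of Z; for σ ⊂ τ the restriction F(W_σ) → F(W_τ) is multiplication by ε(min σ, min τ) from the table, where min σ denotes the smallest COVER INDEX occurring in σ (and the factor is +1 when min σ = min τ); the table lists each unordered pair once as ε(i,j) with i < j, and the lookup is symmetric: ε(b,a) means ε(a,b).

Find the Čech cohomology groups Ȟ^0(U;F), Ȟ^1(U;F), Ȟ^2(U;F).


Ȟ^0(U;F) ≅ Z,  Ȟ^1(U;F) ≅ 0,  Ȟ^2(U;F) ≅ Z/2

cover nerve:
  W12={x7,x9,x18} W13={x4,x9,x22} W14={x4,x16,x24,x36} W15={x15,x16,x35} W16={x13,x15,x18} W23={x9,x17,x29} W24={x1,x12,x30} W25={x1,x17,x19} W26={x12,x18,x27} W34={x4,x5,x14} W35={x17,x20,x31} W36={x3,x5,x31} W45={x1,x11,x16} W46={x5,x12,x34} W56={x15,x31,x32}
  W123={x9} W126={x18} W134={x4} W145={x16} W156={x15} W235={x17} W245={x1} W246={x12} W346={x5} W356={x31}
C dims 6,15,10; δ0: rk 5, SNF 1^5; δ1: rk 10, SNF 1^9·2
Ȟ^0: (6−5)−0=1 ⇒ Z
Ȟ^1: (15−10)−5=0 ⇒ 0
Ȟ^2: (10−0)−10=0 plus torsion [2] ⇒ Z/2


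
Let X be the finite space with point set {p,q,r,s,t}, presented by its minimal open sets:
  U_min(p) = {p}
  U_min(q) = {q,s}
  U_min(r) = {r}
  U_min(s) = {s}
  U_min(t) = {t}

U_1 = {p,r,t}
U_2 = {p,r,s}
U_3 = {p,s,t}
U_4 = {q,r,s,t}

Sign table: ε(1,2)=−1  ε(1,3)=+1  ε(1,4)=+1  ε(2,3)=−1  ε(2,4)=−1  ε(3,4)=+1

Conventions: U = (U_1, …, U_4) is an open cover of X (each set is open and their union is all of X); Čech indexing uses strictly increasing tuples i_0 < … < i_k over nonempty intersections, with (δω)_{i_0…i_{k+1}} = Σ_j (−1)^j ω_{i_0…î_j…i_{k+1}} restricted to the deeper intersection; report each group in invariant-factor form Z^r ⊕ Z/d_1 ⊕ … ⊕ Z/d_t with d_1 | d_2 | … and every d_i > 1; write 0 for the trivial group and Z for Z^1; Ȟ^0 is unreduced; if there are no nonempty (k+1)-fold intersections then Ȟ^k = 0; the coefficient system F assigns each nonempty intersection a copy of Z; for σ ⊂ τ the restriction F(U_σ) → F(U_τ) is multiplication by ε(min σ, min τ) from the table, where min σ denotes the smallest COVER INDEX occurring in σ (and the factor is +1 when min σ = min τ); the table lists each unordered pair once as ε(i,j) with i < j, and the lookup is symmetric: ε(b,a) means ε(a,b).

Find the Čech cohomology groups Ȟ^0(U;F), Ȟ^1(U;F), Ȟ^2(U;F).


Ȟ^0 ≅ Z,  Ȟ^1 ≅ 0,  Ȟ^2 ≅ Z

cover nerve:
  U12={p,r} U13={p,t} U14={r,t} U23={p,s} U24={r,s} U34={s,t}
  U123={p} U124={r} U134={t} U234={s}
C dims 4,6,4; δ0: rk 3, SNF 1^3; δ1: rk 3, SNF 1^3
Ȟ^0: (4−3)−0=1 ⇒ Z
Ȟ^1: (6−3)−3=0 ⇒ 0
Ȟ^2: (4−0)−3=1 ⇒ Z


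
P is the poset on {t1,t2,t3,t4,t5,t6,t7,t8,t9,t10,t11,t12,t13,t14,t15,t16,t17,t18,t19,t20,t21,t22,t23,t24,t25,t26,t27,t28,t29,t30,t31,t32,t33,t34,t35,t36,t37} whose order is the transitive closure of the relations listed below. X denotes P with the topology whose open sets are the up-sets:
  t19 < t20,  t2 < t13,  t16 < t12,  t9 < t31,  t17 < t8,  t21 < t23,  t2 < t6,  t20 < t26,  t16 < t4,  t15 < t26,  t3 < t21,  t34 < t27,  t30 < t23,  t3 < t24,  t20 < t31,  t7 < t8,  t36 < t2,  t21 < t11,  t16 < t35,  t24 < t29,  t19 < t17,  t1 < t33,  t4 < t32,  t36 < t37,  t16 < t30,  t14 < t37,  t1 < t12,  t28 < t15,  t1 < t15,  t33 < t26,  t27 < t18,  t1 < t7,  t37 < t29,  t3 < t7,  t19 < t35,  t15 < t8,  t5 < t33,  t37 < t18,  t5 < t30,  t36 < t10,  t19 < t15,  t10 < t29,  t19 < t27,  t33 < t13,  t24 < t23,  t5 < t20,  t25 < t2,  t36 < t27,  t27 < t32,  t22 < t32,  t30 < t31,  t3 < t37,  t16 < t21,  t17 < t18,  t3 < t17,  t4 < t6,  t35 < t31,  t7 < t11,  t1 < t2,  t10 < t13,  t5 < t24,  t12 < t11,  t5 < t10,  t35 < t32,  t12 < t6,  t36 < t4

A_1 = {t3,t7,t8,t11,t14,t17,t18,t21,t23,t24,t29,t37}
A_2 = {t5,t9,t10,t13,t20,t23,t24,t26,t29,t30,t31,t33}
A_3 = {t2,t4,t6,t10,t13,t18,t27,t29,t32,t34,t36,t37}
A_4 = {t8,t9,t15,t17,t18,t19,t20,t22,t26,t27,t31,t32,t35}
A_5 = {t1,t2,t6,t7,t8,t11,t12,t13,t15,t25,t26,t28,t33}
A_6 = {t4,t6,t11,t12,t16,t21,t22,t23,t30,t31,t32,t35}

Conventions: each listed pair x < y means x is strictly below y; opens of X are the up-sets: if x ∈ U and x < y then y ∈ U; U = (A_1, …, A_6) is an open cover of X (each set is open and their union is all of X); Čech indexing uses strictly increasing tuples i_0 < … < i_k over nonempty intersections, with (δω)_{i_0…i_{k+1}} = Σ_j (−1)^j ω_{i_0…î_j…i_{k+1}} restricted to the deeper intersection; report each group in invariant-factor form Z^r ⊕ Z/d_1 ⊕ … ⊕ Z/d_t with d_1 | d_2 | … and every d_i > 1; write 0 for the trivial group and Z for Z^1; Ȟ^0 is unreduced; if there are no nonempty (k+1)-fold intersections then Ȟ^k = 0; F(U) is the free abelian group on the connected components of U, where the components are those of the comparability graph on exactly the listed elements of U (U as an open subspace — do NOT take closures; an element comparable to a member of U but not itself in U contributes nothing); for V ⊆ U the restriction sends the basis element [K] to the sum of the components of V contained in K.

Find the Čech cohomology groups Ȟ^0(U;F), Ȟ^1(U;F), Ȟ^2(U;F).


cover nerve:
  A12={t23,t24,t29} A13={t18,t29,t37} A14={t8,t17,t18} A15={t7,t8,t11} A16={t11,t21,t23} A23={t10,t13,t29} A24={t9,t20,t26,t31} A25={t13,t26,t33} A26={t23,t30,t31} A34={t18,t27,t32} A35={t2,t6,t13} A36={t4,t6,t32} A45={t8,t15,t26} A46={t22,t31,t32,t35} A56={t6,t11,t12}
  A123={t29} A126={t23} A134={t18} A145={t8} A156={t11} A235={t13} A245={t26} A246={t31} A346={t32} A356={t6}
components per intersection:
  A1: {t3,t7,t8,t11,t14,t17,t18,t21,t23,t24,t29,t37}
  A2: {t5,t9,t10,t13,t20,t23,t24,t26,t29,t30,t31,t33}
  A3: {t2,t4,t6,t10,t13,t18,t27,t29,t32,t34,t36,t37}
  A4: {t8,t9,t15,t17,t18,t19,t20,t22,t26,t27,t31,t32,t35}
  A5: {t1,t2,t6,t7,t8,t11,t12,t13,t15,t25,t26,t28,t33}
  A6: {t4,t6,t11,t12,t16,t21,t22,t23,t30,t31,t32,t35}
  A12: {t23,t24,t29}
  A13: {t18,t29,t37}
  A14: {t8,t17,t18}
  A15: {t7,t8,t11}
  A16: {t11,t21,t23}
  A23: {t10,t13,t29}
  A24: {t9,t20,t26,t31}
  A25: {t13,t26,t33}
  A26: {t23,t30,t31}
  A34: {t18,t27,t32}
  A35: {t2,t6,t13}
  A36: {t4,t6,t32}
  A45: {t8,t15,t26}
  A46: {t22,t31,t32,t35}
  A56: {t6,t11,t12}
  A123: {t29}
  A126: {t23}
  A134: {t18}
  A145: {t8}
  A156: {t11}
  A235: {t13}
  A245: {t26}
  A246: {t31}
  A346: {t32}
  A356: {t6}
C dims 6,15,10; δ0: rk 5, SNF 1^5; δ1: rk 10, SNF 1^9·2
Ȟ^0: (6−5)−0=1 ⇒ Z
Ȟ^1: (15−10)−5=0 ⇒ 0
Ȟ^2: (10−0)−10=0 plus torsion [2] ⇒ Z/2

Ȟ^0 = Z; Ȟ^1 = 0; Ȟ^2 = Z/2


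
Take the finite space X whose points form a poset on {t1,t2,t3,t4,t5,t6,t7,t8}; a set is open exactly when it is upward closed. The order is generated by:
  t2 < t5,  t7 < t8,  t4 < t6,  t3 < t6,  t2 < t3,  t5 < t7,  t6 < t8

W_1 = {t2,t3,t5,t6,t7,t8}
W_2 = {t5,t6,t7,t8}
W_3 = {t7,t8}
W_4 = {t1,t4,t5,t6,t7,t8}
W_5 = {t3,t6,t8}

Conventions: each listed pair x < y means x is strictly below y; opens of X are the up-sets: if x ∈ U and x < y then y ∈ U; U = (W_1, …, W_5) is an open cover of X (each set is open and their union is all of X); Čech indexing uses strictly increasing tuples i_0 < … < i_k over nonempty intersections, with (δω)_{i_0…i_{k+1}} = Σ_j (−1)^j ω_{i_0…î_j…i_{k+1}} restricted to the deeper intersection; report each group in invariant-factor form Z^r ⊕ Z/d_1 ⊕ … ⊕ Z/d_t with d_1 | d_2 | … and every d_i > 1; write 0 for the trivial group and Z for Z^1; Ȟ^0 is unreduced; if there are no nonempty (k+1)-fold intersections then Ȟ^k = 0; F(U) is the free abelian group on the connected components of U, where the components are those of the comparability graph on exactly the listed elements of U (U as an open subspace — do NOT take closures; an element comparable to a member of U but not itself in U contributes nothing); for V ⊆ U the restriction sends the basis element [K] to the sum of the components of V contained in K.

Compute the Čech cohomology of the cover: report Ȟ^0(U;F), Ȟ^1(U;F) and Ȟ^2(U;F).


Ȟ^0 ≅ Z^2,  Ȟ^1 ≅ 0,  Ȟ^2 ≅ 0

cover nerve:
  W12={t5,t6,t7,t8} W13={t7,t8} W14={t5,t6,t7,t8} W15={t3,t6,t8} W23={t7,t8} W24={t5,t6,t7,t8} W25={t6,t8} W34={t7,t8} W35={t8} W45={t6,t8}
  W123={t7,t8} W124={t5,t6,t7,t8} W125={t6,t8} W134={t7,t8} W135={t8} W145={t6,t8} W234={t7,t8} W235={t8} W245={t6,t8} W345={t8}
  W1234={t7,t8} W1235={t8} W1245={t6,t8} W1345={t8} W2345={t8}
  W12345={t8}
components per intersection:
  W1: {t2,t3,t5,t6,t7,t8}
  W2: {t5,t6,t7,t8}
  W3: {t7,t8}
  W4: {t1} {t4,t5,t6,t7,t8}
  W5: {t3,t6,t8}
  W12: {t5,t6,t7,t8}
  W13: {t7,t8}
  W14: {t5,t6,t7,t8}
  W15: {t3,t6,t8}
  W23: {t7,t8}
  W24: {t5,t6,t7,t8}
  W25: {t6,t8}
  W34: {t7,t8}
  W35: {t8}
  W45: {t6,t8}
  W123: {t7,t8}
  W124: {t5,t6,t7,t8}
  W125: {t6,t8}
  W134: {t7,t8}
  W135: {t8}
  W145: {t6,t8}
  W234: {t7,t8}
  W235: {t8}
  W245: {t6,t8}
  W345: {t8}
  W1234: {t7,t8}
  W1235: {t8}
  W1245: {t6,t8}
  W1345: {t8}
  W2345: {t8}
  W12345: {t8}
C dims 6,10,10,5; δ0: rk 4, SNF 1^4; δ1: rk 6, SNF 1^6; δ2: rk 4, SNF 1^4
Ȟ^0: (6−4)−0=2 ⇒ Z^2
Ȟ^1: (10−6)−4=0 ⇒ 0
Ȟ^2: (10−4)−6=0 ⇒ 0


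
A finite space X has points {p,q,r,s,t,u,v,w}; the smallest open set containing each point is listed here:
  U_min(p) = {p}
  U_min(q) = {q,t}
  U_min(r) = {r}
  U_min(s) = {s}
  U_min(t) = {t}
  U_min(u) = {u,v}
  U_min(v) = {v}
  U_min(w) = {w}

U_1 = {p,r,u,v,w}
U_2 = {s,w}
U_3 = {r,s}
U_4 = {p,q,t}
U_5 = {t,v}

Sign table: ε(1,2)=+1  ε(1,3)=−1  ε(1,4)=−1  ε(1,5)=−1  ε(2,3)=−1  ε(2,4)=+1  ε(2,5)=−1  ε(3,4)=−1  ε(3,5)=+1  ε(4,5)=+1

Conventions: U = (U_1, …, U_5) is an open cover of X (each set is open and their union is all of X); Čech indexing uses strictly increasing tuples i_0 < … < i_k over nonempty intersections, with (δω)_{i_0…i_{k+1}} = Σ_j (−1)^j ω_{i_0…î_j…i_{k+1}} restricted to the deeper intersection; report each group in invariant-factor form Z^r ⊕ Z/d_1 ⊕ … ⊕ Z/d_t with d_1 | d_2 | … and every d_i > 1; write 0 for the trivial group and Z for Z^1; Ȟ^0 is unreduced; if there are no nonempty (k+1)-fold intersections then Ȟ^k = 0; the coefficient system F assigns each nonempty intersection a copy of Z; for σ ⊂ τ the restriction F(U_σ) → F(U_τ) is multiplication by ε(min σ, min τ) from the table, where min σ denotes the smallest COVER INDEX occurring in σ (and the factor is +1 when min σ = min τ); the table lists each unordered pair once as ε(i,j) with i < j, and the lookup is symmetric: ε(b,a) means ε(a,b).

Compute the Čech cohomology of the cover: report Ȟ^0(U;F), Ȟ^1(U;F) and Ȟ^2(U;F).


Ȟ^0 = Z, Ȟ^1 = Z^2 and Ȟ^2 = 0

cover nerve:
  U12={w} U13={r} U14={p} U15={v} U23={s} U45={t}
C dims 5,6; δ0: rk 4, SNF 1^4
Ȟ^0: (5−4)−0=1 ⇒ Z
Ȟ^1: (6−0)−4=2 ⇒ Z^2
Ȟ^2: (0−0)−0=0 ⇒ 0


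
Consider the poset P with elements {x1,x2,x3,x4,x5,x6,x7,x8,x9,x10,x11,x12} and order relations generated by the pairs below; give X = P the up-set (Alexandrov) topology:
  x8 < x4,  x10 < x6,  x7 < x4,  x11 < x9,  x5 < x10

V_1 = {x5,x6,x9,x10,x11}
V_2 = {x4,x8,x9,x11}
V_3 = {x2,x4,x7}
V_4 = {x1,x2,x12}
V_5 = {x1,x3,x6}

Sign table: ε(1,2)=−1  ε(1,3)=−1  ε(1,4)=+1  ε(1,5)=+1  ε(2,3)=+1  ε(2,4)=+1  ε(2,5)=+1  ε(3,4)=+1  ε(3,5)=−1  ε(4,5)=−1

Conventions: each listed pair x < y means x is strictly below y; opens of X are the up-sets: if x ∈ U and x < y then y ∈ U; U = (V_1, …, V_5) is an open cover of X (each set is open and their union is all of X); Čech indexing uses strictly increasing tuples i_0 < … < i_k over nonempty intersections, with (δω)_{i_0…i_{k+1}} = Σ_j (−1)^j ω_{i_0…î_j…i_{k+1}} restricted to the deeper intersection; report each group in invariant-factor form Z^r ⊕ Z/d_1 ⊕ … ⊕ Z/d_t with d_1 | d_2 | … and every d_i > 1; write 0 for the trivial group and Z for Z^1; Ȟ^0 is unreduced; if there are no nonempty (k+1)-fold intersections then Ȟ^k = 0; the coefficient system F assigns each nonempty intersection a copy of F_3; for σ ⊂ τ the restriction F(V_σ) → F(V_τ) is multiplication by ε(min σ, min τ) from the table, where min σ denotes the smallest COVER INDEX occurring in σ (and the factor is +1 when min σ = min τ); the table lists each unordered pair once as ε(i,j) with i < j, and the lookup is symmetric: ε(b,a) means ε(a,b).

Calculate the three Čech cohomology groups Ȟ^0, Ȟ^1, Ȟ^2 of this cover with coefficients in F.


nonempty intersections:
  V12={x9,x11} V15={x6} V23={x4} V34={x2} V45={x1}
C dims 5,5; δ0: rk_F3 4
Ȟ^0: (5−4)−0=1 ⇒ Z/3
Ȟ^1: (5−0)−4=1 ⇒ Z/3
Ȟ^2: (0−0)−0=0 ⇒ 0

Ȟ^0 = Z/3; Ȟ^1 = Z/3; Ȟ^2 = 0


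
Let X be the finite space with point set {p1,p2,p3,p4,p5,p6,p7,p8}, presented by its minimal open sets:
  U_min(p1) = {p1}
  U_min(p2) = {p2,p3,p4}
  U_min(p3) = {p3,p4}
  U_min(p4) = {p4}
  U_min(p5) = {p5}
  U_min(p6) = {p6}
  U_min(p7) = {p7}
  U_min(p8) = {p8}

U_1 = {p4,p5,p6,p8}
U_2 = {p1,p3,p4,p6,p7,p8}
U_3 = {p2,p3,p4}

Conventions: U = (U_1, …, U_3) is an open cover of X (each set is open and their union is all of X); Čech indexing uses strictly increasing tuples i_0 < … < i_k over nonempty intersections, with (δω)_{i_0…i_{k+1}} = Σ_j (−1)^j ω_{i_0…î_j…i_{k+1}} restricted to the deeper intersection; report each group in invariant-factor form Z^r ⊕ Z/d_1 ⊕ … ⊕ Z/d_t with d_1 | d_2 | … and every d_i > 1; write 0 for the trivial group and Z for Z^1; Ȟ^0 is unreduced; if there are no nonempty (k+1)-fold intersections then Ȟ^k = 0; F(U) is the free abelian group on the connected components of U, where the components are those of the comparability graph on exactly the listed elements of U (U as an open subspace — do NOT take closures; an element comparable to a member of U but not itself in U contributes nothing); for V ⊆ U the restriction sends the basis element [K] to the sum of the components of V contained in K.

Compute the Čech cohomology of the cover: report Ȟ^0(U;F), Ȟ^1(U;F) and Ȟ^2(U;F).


Ȟ^0 ≅ Z^6; Ȟ^1 ≅ 0; Ȟ^2 ≅ 0

cover nerve:
  U12={p4,p6,p8} U13={p4} U23={p3,p4}
  U123={p4}
components per intersection:
  U1: {p4} {p5} {p6} {p8}
  U2: {p1} {p3,p4} {p6} {p7} {p8}
  U3: {p2,p3,p4}
  U12: {p4} {p6} {p8}
  U13: {p4}
  U23: {p3,p4}
  U123: {p4}
C dims 10,5,1; δ0: rk 4, SNF 1^4; δ1: rk 1, SNF 1^1
Ȟ^0: (10−4)−0=6 ⇒ Z^6
Ȟ^1: (5−1)−4=0 ⇒ 0
Ȟ^2: (1−0)−1=0 ⇒ 0


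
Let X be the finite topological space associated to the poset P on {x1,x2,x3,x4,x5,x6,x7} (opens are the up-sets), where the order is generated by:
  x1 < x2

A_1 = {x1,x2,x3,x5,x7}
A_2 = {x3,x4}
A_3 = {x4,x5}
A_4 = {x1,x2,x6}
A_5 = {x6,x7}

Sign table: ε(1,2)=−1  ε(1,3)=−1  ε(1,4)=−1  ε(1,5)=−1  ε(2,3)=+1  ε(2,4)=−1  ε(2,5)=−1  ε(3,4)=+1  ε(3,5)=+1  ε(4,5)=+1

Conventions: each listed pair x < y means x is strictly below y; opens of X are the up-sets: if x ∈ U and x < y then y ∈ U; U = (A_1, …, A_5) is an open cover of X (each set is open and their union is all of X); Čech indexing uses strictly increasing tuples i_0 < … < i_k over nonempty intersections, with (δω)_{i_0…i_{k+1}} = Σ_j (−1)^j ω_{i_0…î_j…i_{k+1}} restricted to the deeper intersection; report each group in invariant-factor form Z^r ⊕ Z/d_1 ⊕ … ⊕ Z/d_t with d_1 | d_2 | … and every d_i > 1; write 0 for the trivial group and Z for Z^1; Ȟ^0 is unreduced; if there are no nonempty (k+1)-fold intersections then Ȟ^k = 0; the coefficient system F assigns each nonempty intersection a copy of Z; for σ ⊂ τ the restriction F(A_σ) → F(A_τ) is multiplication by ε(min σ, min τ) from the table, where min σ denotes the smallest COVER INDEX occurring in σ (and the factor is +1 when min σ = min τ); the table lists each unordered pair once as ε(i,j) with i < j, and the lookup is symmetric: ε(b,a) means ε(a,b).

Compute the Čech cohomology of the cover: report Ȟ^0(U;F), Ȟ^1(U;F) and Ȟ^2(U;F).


nerve of the cover:
  A12={x3} A13={x5} A14={x1,x2} A15={x7} A23={x4} A45={x6}
C dims 5,6; δ0: rk 4, SNF 1^4
Ȟ^0 = (5 − 4) − 0 = 1, so Ȟ^0 ≅ Z
Ȟ^1 = (6 − 0) − 4 = 2, so Ȟ^1 ≅ Z^2
Ȟ^2 = (0 − 0) − 0 = 0, so Ȟ^2 ≅ 0

Ȟ^0 = Z, Ȟ^1 = Z^2, Ȟ^2 = 0


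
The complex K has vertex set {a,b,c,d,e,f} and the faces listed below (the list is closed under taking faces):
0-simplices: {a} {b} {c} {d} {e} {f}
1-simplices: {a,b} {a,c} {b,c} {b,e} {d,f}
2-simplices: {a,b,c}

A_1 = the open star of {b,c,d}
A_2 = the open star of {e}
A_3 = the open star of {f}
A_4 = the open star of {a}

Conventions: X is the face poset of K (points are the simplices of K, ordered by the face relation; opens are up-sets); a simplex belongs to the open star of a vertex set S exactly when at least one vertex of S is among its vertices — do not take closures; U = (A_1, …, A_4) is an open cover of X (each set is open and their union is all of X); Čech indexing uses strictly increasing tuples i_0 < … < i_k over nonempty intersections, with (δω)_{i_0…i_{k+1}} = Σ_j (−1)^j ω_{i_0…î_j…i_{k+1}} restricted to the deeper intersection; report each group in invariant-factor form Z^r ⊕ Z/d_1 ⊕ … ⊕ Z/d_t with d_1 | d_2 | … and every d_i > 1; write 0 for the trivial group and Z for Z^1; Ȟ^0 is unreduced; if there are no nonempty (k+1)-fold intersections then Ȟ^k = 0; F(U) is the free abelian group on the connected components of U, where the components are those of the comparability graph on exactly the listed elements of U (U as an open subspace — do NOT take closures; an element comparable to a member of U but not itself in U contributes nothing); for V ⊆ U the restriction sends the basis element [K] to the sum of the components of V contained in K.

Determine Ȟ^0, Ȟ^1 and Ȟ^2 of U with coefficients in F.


Ȟ^0 = Z^2, Ȟ^1 = 0, Ȟ^2 = 0

cover nerve:
  A1={{b},{c},{d},{a,b},{a,c},{b,c},{b,e},{d,f},{a,b,c}} A2={{e},{b,e}} A3={{f},{d,f}} A4={{a},{a,b},{a,c},{a,b,c}}
  A12={{b,e}} A13={{d,f}} A14={{a,b},{a,c},{a,b,c}}
components per intersection:
  A1: {{b},{c},{a,b},{a,c},{b,c},{b,e},{a,b,c}} {{d},{d,f}}
  A2: {{e},{b,e}}
  A3: {{f},{d,f}}
  A4: {{a},{a,b},{a,c},{a,b,c}}
  A12: {{b,e}}
  A13: {{d,f}}
  A14: {{a,b},{a,c},{a,b,c}}
C dims 5,3; δ0: rk 3, SNF 1^3
Ȟ^0: (5−3)−0=2 ⇒ Z^2
Ȟ^1: (3−0)−3=0 ⇒ 0
Ȟ^2: (0−0)−0=0 ⇒ 0


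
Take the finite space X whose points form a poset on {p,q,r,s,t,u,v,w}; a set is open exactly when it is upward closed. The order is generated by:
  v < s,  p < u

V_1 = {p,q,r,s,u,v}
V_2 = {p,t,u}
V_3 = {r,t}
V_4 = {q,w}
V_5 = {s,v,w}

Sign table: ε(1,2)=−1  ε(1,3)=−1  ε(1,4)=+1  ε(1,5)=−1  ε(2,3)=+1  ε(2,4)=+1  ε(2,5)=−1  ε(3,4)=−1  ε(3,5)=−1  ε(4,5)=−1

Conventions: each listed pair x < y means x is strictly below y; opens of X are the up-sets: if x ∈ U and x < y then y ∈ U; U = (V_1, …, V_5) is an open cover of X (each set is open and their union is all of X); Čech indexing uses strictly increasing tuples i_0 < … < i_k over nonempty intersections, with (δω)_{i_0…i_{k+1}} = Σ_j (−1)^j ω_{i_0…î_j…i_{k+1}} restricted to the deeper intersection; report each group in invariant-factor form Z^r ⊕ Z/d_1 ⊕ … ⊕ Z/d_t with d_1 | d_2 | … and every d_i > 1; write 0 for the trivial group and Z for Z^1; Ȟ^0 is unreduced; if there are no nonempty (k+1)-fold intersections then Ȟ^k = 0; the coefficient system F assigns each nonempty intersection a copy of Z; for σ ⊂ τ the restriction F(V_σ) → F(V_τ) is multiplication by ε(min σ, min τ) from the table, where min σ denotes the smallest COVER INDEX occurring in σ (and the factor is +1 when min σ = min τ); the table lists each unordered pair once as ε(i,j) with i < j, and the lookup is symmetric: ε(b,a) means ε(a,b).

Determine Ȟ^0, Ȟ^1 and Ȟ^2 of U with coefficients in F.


Ȟ^0 ≅ Z,  Ȟ^1 ≅ Z^2,  Ȟ^2 ≅ 0

intersection data:
  V12={p,u} V13={r} V14={q} V15={s,v} V23={t} V45={w}
C dims 5,6; δ0: rk 4, SNF 1^4
Ȟ^0 = (5 − 4) − 0 = 1, so Ȟ^0 ≅ Z
Ȟ^1 = (6 − 0) − 4 = 2, so Ȟ^1 ≅ Z^2
Ȟ^2 = (0 − 0) − 0 = 0, so Ȟ^2 ≅ 0


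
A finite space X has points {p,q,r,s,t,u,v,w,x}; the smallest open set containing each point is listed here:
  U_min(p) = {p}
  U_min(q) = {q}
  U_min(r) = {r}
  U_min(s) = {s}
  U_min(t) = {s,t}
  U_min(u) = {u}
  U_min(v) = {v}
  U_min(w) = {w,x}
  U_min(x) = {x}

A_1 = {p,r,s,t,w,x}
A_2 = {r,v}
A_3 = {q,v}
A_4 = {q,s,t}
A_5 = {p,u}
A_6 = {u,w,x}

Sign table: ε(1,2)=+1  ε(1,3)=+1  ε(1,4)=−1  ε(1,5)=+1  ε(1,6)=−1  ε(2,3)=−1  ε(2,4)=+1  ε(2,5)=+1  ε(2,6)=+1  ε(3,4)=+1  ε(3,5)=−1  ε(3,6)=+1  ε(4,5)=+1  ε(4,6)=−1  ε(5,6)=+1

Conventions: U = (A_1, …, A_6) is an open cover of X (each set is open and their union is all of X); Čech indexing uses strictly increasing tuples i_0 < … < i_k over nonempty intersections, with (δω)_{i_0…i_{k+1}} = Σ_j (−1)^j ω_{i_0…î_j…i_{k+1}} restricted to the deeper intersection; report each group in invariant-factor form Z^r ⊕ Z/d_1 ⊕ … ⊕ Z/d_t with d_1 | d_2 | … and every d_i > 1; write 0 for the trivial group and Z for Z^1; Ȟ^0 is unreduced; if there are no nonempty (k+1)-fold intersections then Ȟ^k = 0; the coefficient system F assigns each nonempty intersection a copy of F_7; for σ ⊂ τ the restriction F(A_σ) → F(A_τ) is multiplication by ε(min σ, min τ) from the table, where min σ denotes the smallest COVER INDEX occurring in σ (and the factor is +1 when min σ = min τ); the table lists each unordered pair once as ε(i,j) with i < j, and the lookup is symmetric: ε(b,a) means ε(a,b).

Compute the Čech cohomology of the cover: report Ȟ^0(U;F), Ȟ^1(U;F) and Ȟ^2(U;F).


nerve of the cover:
  A12={r} A14={s,t} A15={p} A16={w,x} A23={v} A34={q} A56={u}
C dims 6,7; δ0: rk_F7 6
Ȟ^0 = (6 − 6) − 0 = 0, so Ȟ^0 ≅ 0
Ȟ^1 = (7 − 0) − 6 = 1, so Ȟ^1 ≅ Z/7
Ȟ^2 = (0 − 0) − 0 = 0, so Ȟ^2 ≅ 0

Ȟ^0 ≅ 0,  Ȟ^1 ≅ Z/7,  Ȟ^2 ≅ 0


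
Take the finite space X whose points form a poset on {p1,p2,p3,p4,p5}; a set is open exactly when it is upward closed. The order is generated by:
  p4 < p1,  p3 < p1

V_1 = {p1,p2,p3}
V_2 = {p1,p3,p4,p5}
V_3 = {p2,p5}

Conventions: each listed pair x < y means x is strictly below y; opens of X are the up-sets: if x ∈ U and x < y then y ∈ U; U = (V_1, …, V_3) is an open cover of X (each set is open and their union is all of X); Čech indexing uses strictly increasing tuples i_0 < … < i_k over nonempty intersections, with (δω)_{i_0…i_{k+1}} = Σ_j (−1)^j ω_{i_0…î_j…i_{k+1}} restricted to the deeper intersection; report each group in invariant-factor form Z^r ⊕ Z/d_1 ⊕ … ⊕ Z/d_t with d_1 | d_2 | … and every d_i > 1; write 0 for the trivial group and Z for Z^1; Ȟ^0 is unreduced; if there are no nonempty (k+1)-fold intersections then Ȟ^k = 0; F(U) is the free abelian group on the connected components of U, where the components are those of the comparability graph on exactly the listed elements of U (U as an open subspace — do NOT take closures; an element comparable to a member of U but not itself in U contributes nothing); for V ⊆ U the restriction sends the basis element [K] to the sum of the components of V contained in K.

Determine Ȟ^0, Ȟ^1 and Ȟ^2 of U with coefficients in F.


Ȟ^0(U;F) ≅ Z^3, Ȟ^1(U;F) ≅ 0, Ȟ^2(U;F) ≅ 0

nerve of the cover:
  V12={p1,p3} V13={p2} V23={p5}
components per intersection:
  V1: {p1,p3} {p2}
  V2: {p1,p3,p4} {p5}
  V3: {p2} {p5}
  V12: {p1,p3}
  V13: {p2}
  V23: {p5}
C dims 6,3; δ0: rk 3, SNF 1^3
Ȟ^0 = (6 − 3) − 0 = 3, so Ȟ^0 ≅ Z^3
Ȟ^1 = (3 − 0) − 3 = 0, so Ȟ^1 ≅ 0
Ȟ^2 = (0 − 0) − 0 = 0, so Ȟ^2 ≅ 0


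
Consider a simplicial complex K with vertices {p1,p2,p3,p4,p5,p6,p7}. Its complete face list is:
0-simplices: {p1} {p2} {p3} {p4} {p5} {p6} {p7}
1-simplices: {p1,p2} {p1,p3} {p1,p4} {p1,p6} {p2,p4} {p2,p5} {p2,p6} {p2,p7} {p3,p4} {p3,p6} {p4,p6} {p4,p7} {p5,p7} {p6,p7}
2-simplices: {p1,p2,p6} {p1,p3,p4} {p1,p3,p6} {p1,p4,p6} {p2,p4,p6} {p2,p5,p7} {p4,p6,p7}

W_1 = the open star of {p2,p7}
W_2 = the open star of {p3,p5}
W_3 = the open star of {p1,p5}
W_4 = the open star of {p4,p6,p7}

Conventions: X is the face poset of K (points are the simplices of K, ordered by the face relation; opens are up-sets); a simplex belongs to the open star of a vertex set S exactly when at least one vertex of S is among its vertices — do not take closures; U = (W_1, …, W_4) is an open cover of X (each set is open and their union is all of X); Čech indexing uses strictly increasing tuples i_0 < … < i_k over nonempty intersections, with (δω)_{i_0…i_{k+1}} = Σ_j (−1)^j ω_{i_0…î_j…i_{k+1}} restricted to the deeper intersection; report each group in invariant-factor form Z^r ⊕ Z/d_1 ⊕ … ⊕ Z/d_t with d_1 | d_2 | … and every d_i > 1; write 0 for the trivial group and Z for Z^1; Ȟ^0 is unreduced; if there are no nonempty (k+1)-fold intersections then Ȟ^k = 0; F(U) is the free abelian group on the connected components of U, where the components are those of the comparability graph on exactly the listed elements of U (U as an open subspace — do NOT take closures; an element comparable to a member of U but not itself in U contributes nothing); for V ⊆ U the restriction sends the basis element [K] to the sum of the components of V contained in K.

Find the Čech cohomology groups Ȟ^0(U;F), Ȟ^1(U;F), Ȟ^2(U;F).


Ȟ^0 = Z, Ȟ^1 = Z, Ȟ^2 = 0

cover nerve:
  W1={{p2},{p7},{p1,p2},{p2,p4},{p2,p5},{p2,p6},{p2,p7},{p4,p7},{p5,p7},{p6,p7},{p1,p2,p6},{p2,p4,p6},{p2,p5,p7},{p4,p6,p7}} W2={{p3},{p5},{p1,p3},{p2,p5},{p3,p4},{p3,p6},{p5,p7},{p1,p3,p4},{p1,p3,p6},{p2,p5,p7}} W3={{p1},{p5},{p1,p2},{p1,p3},{p1,p4},{p1,p6},{p2,p5},{p5,p7},{p1,p2,p6},{p1,p3,p4},{p1,p3,p6},{p1,p4,p6},{p2,p5,p7}} W4={{p4},{p6},{p7},{p1,p4},{p1,p6},{p2,p4},{p2,p6},{p2,p7},{p3,p4},{p3,p6},{p4,p6},{p4,p7},{p5,p7},{p6,p7},{p1,p2,p6},{p1,p3,p4},{p1,p3,p6},{p1,p4,p6},{p2,p4,p6},{p2,p5,p7},{p4,p6,p7}}
  W12={{p2,p5},{p5,p7},{p2,p5,p7}} W13={{p1,p2},{p2,p5},{p5,p7},{p1,p2,p6},{p2,p5,p7}} W14={{p7},{p2,p4},{p2,p6},{p2,p7},{p4,p7},{p5,p7},{p6,p7},{p1,p2,p6},{p2,p4,p6},{p2,p5,p7},{p4,p6,p7}} W23={{p5},{p1,p3},{p2,p5},{p5,p7},{p1,p3,p4},{p1,p3,p6},{p2,p5,p7}} W24={{p3,p4},{p3,p6},{p5,p7},{p1,p3,p4},{p1,p3,p6},{p2,p5,p7}} W34={{p1,p4},{p1,p6},{p5,p7},{p1,p2,p6},{p1,p3,p4},{p1,p3,p6},{p1,p4,p6},{p2,p5,p7}}
  W123={{p2,p5},{p5,p7},{p2,p5,p7}} W124={{p5,p7},{p2,p5,p7}} W134={{p5,p7},{p1,p2,p6},{p2,p5,p7}} W234={{p5,p7},{p1,p3,p4},{p1,p3,p6},{p2,p5,p7}}
  W1234={{p5,p7},{p2,p5,p7}}
components per intersection:
  W1: {{p2},{p7},{p1,p2},{p2,p4},{p2,p5},{p2,p6},{p2,p7},{p4,p7},{p5,p7},{p6,p7},{p1,p2,p6},{p2,p4,p6},{p2,p5,p7},{p4,p6,p7}}
  W2: {{p3},{p1,p3},{p3,p4},{p3,p6},{p1,p3,p4},{p1,p3,p6}} {{p5},{p2,p5},{p5,p7},{p2,p5,p7}}
  W3: {{p1},{p1,p2},{p1,p3},{p1,p4},{p1,p6},{p1,p2,p6},{p1,p3,p4},{p1,p3,p6},{p1,p4,p6}} {{p5},{p2,p5},{p5,p7},{p2,p5,p7}}
  W4: {{p4},{p6},{p7},{p1,p4},{p1,p6},{p2,p4},{p2,p6},{p2,p7},{p3,p4},{p3,p6},{p4,p6},{p4,p7},{p5,p7},{p6,p7},{p1,p2,p6},{p1,p3,p4},{p1,p3,p6},{p1,p4,p6},{p2,p4,p6},{p2,p5,p7},{p4,p6,p7}}
  W12: {{p2,p5},{p5,p7},{p2,p5,p7}}
  W13: {{p1,p2},{p1,p2,p6}} {{p2,p5},{p5,p7},{p2,p5,p7}}
  W14: {{p7},{p2,p7},{p4,p7},{p5,p7},{p6,p7},{p2,p5,p7},{p4,p6,p7}} {{p2,p4},{p2,p6},{p1,p2,p6},{p2,p4,p6}}
  W23: {{p5},{p2,p5},{p5,p7},{p2,p5,p7}} {{p1,p3},{p1,p3,p4},{p1,p3,p6}}
  W24: {{p3,p4},{p1,p3,p4}} {{p3,p6},{p1,p3,p6}} {{p5,p7},{p2,p5,p7}}
  W34: {{p1,p4},{p1,p6},{p1,p2,p6},{p1,p3,p4},{p1,p3,p6},{p1,p4,p6}} {{p5,p7},{p2,p5,p7}}
  W123: {{p2,p5},{p5,p7},{p2,p5,p7}}
  W124: {{p5,p7},{p2,p5,p7}}
  W134: {{p5,p7},{p2,p5,p7}} {{p1,p2,p6}}
  W234: {{p5,p7},{p2,p5,p7}} {{p1,p3,p4}} {{p1,p3,p6}}
  W1234: {{p5,p7},{p2,p5,p7}}
C dims 6,12,7,1; δ0: rk 5, SNF 1^5; δ1: rk 6, SNF 1^6; δ2: rk 1, SNF 1^1
Ȟ^0: (6−5)−0=1 ⇒ Z
Ȟ^1: (12−6)−5=1 ⇒ Z
Ȟ^2: (7−1)−6=0 ⇒ 0


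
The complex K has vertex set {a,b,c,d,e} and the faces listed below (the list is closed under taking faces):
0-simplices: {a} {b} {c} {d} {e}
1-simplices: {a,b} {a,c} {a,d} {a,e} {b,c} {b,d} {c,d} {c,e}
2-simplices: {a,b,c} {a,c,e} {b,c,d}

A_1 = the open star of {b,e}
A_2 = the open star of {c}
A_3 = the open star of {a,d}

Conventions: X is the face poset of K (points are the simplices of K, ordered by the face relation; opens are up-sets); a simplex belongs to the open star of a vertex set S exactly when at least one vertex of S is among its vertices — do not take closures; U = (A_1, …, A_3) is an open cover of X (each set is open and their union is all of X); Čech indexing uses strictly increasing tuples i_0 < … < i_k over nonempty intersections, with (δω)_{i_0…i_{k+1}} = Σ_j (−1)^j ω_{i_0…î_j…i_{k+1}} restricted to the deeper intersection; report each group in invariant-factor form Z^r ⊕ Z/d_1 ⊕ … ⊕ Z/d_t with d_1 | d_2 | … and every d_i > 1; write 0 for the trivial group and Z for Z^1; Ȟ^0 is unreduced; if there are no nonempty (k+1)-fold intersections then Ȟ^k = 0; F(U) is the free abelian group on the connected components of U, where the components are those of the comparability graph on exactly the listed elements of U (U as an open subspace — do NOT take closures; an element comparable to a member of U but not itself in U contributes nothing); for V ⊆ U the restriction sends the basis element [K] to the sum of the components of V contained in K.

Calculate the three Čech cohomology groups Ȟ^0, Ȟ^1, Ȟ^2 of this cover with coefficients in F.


Ȟ^0 = Z,  Ȟ^1 = Z,  Ȟ^2 = 0

nerve simplices:
  A1={{b},{e},{a,b},{a,e},{b,c},{b,d},{c,e},{a,b,c},{a,c,e},{b,c,d}} A2={{c},{a,c},{b,c},{c,d},{c,e},{a,b,c},{a,c,e},{b,c,d}} A3={{a},{d},{a,b},{a,c},{a,d},{a,e},{b,d},{c,d},{a,b,c},{a,c,e},{b,c,d}}
  A12={{b,c},{c,e},{a,b,c},{a,c,e},{b,c,d}} A13={{a,b},{a,e},{b,d},{a,b,c},{a,c,e},{b,c,d}} A23={{a,c},{c,d},{a,b,c},{a,c,e},{b,c,d}}
  A123={{a,b,c},{a,c,e},{b,c,d}}
components per intersection:
  A1: {{b},{a,b},{b,c},{b,d},{a,b,c},{b,c,d}} {{e},{a,e},{c,e},{a,c,e}}
  A2: {{c},{a,c},{b,c},{c,d},{c,e},{a,b,c},{a,c,e},{b,c,d}}
  A3: {{a},{d},{a,b},{a,c},{a,d},{a,e},{b,d},{c,d},{a,b,c},{a,c,e},{b,c,d}}
  A12: {{b,c},{a,b,c},{b,c,d}} {{c,e},{a,c,e}}
  A13: {{a,b},{a,b,c}} {{a,e},{a,c,e}} {{b,d},{b,c,d}}
  A23: {{a,c},{a,b,c},{a,c,e}} {{c,d},{b,c,d}}
  A123: {{a,b,c}} {{a,c,e}} {{b,c,d}}
C dims 4,7,3; δ0: rk 3, SNF 1^3; δ1: rk 3, SNF 1^3
degree 0: 4−3−0 = 1 → Ȟ^0 ≅ Z
degree 1: 7−3−3 = 1 → Ȟ^1 ≅ Z
degree 2: 3−0−3 = 0 → Ȟ^2 ≅ 0


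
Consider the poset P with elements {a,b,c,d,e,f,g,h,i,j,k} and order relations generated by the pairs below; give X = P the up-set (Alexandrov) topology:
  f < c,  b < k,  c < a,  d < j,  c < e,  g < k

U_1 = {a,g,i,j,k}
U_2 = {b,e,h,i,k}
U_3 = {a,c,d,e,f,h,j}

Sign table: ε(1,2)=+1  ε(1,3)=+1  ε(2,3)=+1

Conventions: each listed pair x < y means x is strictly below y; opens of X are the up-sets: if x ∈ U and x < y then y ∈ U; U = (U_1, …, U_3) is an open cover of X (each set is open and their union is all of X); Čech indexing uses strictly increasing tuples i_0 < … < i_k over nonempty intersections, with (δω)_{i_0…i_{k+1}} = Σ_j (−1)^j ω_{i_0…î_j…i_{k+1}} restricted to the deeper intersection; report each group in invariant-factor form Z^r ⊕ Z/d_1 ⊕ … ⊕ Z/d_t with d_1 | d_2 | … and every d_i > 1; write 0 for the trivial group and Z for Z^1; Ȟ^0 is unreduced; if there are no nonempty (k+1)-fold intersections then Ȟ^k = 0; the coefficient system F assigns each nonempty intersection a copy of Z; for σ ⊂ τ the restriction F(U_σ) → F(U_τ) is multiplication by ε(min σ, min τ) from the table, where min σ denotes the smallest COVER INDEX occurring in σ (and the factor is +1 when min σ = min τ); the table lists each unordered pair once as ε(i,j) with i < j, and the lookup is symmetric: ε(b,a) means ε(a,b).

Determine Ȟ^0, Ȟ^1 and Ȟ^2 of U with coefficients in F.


Ȟ^0(U;F) ≅ Z; Ȟ^1(U;F) ≅ Z; Ȟ^2(U;F) ≅ 0

nerve of the cover:
  U12={i,k} U13={a,j} U23={e,h}
C dims 3,3; δ0: rk 2, SNF 1^2
Ȟ^0 = (3 − 2) − 0 = 1, so Ȟ^0 ≅ Z
Ȟ^1 = (3 − 0) − 2 = 1, so Ȟ^1 ≅ Z
Ȟ^2 = (0 − 0) − 0 = 0, so Ȟ^2 ≅ 0


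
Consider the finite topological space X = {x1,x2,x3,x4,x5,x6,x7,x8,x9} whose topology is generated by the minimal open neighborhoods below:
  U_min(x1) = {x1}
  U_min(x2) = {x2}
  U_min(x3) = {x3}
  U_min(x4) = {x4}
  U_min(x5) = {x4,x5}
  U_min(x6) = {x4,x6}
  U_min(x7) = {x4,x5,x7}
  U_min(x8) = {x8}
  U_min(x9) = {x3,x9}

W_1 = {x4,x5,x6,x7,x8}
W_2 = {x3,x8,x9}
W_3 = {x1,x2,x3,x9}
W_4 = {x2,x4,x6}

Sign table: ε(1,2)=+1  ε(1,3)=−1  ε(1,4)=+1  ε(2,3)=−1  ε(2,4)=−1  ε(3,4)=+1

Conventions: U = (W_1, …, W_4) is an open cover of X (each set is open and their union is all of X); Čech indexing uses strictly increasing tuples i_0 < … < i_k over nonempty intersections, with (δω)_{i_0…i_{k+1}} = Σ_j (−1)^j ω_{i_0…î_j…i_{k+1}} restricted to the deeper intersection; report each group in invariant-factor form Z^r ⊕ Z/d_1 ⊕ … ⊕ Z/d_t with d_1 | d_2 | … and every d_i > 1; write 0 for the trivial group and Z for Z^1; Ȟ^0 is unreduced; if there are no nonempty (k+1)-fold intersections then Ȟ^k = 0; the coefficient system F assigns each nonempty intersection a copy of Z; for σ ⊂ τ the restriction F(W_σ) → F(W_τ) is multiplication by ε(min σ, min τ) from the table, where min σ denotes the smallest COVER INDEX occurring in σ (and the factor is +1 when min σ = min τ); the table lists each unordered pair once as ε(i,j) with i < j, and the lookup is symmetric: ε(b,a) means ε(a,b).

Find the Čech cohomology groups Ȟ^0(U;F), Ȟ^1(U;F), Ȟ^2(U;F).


nonempty intersections:
  W12={x8} W14={x4,x6} W23={x3,x9} W34={x2}
C dims 4,4; δ0: rk 4, SNF 1^3·2
Ȟ^0: (4−4)−0=0 ⇒ 0
Ȟ^1: (4−0)−4=0 plus torsion [2] ⇒ Z/2
Ȟ^2: (0−0)−0=0 ⇒ 0

Ȟ^0(U;F) ≅ 0; Ȟ^1(U;F) ≅ Z/2; Ȟ^2(U;F) ≅ 0


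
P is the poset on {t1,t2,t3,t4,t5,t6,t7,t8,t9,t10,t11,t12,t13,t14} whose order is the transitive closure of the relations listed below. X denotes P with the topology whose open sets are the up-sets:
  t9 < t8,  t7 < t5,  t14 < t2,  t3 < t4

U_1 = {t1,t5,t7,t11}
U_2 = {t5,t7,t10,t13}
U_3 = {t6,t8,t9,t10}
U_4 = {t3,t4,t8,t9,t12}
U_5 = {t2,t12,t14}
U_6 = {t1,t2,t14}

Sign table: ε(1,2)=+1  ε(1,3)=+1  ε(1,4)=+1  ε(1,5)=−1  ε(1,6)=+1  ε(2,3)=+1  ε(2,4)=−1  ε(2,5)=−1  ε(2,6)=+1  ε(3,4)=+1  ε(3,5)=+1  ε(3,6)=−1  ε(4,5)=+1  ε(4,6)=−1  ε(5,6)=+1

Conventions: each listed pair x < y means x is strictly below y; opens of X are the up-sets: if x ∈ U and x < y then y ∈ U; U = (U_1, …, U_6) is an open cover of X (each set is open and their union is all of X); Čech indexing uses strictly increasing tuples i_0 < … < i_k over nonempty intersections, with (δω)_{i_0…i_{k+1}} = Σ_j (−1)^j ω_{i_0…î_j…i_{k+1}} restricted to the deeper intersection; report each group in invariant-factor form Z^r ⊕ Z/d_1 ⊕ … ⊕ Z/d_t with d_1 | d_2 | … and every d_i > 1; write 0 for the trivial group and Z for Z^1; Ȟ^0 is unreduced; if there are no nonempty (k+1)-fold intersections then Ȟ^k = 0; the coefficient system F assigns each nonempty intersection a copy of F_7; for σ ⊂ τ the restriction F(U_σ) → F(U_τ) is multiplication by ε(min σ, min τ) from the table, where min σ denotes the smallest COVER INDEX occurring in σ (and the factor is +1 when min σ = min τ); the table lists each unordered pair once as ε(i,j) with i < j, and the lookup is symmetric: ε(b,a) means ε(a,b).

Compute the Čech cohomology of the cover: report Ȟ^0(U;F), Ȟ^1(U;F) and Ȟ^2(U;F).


nonempty intersections:
  U12={t5,t7} U16={t1} U23={t10} U34={t8,t9} U45={t12} U56={t2,t14}
C dims 6,6; δ0: rk_F7 5
Ȟ^0: (6−5)−0=1 ⇒ Z/7
Ȟ^1: (6−0)−5=1 ⇒ Z/7
Ȟ^2: (0−0)−0=0 ⇒ 0

Ȟ^0(U;F) ≅ Z/7, Ȟ^1(U;F) ≅ Z/7 and Ȟ^2(U;F) ≅ 0


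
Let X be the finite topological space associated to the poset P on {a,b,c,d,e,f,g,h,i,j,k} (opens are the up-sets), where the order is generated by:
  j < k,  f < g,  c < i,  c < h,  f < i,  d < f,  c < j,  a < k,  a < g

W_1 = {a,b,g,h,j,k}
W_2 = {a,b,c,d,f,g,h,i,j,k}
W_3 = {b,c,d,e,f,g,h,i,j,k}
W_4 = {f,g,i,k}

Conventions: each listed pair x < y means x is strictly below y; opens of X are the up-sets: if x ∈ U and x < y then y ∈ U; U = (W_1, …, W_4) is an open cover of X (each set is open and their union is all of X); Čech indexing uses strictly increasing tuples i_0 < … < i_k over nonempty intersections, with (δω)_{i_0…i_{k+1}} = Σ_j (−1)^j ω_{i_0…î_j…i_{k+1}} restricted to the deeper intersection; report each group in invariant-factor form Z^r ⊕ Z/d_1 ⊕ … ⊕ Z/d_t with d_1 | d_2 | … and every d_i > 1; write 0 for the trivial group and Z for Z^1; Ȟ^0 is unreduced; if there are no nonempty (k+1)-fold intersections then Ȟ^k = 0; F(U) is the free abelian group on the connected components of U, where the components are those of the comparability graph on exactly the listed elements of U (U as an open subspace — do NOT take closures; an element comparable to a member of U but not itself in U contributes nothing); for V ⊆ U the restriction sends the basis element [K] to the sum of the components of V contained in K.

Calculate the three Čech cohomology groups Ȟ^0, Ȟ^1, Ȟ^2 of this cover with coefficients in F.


nonempty intersections:
  W12={a,b,g,h,j,k} W13={b,g,h,j,k} W14={g,k} W23={b,c,d,f,g,h,i,j,k} W24={f,g,i,k} W34={f,g,i,k}
  W123={b,g,h,j,k} W124={g,k} W134={g,k} W234={f,g,i,k}
  W1234={g,k}
components per intersection:
  W1: {a,g,j,k} {b} {h}
  W2: {a,c,d,f,g,h,i,j,k} {b}
  W3: {b} {c,d,f,g,h,i,j,k} {e}
  W4: {f,g,i} {k}
  W12: {a,g,j,k} {b} {h}
  W13: {b} {g} {h} {j,k}
  W14: {g} {k}
  W23: {b} {c,d,f,g,h,i,j,k}
  W24: {f,g,i} {k}
  W34: {f,g,i} {k}
  W123: {b} {g} {h} {j,k}
  W124: {g} {k}
  W134: {g} {k}
  W234: {f,g,i} {k}
  W1234: {g} {k}
C dims 10,15,10,2; δ0: rk 7, SNF 1^7; δ1: rk 8, SNF 1^8; δ2: rk 2, SNF 1^2
Ȟ^0: (10−7)−0=3 ⇒ Z^3
Ȟ^1: (15−8)−7=0 ⇒ 0
Ȟ^2: (10−2)−8=0 ⇒ 0

Ȟ^0 = Z^3; Ȟ^1 = 0; Ȟ^2 = 0
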